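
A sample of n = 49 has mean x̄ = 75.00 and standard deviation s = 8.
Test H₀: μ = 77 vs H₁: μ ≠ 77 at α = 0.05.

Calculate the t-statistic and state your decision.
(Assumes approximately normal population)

Answer: t = -1.7499, fail to reject H₀

Derivation:
df = n - 1 = 48
SE = s/√n = 8/√49 = 1.1429
t = (x̄ - μ₀)/SE = (75.00 - 77)/1.1429 = -1.7499
Critical value: t_{0.025,48} = ±2.011
p-value ≈ 0.0865
Decision: fail to reject H₀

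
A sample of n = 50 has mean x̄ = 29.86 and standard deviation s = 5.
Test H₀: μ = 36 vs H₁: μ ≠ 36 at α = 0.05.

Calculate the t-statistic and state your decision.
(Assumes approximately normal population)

df = n - 1 = 49
SE = s/√n = 5/√50 = 0.7071
t = (x̄ - μ₀)/SE = (29.86 - 36)/0.7071 = -8.6834
Critical value: t_{0.025,49} = ±2.010
p-value < 0.0001
Decision: reject H₀

Answer: t = -8.6834, reject H₀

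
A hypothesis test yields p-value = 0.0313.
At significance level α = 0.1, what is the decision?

Answer: reject H₀

Derivation:
Compare p-value to α:
0.0313 < 0.1
Decision: reject H₀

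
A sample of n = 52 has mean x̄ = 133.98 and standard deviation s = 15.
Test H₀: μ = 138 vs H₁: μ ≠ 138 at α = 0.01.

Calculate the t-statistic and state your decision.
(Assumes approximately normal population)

df = n - 1 = 51
SE = s/√n = 15/√52 = 2.0801
t = (x̄ - μ₀)/SE = (133.98 - 138)/2.0801 = -1.9326
Critical value: t_{0.005,51} = ±2.676
p-value ≈ 0.0588
Decision: fail to reject H₀

Answer: t = -1.9326, fail to reject H₀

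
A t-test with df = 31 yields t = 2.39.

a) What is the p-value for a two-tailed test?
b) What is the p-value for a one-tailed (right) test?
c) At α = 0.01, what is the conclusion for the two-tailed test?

Answer: a) 0.0231, b) 0.0116, c) fail to reject H₀

Derivation:
Using t-distribution with df = 31:
a) Two-tailed: p = 2×P(T > 2.39) = 0.0231
b) One-tailed: p = P(T > 2.39) = 0.0116
c) 0.0231 ≥ 0.01, fail to reject H₀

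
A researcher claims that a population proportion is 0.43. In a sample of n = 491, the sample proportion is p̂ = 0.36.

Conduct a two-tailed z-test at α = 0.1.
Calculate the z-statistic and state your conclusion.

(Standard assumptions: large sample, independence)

Answer: z = -3.1331, reject H₀

Derivation:
H₀: p = 0.43, H₁: p ≠ 0.43
Standard error: SE = √(p₀(1-p₀)/n) = √(0.43×0.57/491) = 0.022342
z-statistic: z = (p̂ - p₀)/SE = (0.36 - 0.43)/0.022342 = -3.1331
Critical value: z_0.05 = ±1.645
p-value = 0.0017
Decision: reject H₀ at α = 0.1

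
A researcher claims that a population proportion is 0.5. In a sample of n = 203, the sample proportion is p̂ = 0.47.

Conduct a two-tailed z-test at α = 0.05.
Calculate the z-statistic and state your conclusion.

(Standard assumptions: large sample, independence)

Answer: z = -0.8549, fail to reject H₀

Derivation:
H₀: p = 0.5, H₁: p ≠ 0.5
Standard error: SE = √(p₀(1-p₀)/n) = √(0.5×0.5/203) = 0.035093
z-statistic: z = (p̂ - p₀)/SE = (0.47 - 0.5)/0.035093 = -0.8549
Critical value: z_0.025 = ±1.960
p-value = 0.3926
Decision: fail to reject H₀ at α = 0.05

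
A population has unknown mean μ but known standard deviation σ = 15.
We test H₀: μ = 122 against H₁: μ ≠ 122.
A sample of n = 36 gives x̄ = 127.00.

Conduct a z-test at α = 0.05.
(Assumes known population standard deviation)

Answer: z = 2.0000, reject H₀

Derivation:
Standard error: SE = σ/√n = 15/√36 = 2.5000
z-statistic: z = (x̄ - μ₀)/SE = (127.00 - 122)/2.5000 = 2.0000
Critical value: ±1.960
p-value = 0.0455
Decision: reject H₀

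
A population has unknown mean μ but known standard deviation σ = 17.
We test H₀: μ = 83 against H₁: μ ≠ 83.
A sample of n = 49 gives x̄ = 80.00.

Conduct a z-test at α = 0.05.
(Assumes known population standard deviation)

Answer: z = -1.2353, fail to reject H₀

Derivation:
Standard error: SE = σ/√n = 17/√49 = 2.4286
z-statistic: z = (x̄ - μ₀)/SE = (80.00 - 83)/2.4286 = -1.2353
Critical value: ±1.960
p-value = 0.2167
Decision: fail to reject H₀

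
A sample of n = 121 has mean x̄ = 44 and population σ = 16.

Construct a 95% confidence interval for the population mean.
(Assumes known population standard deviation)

Answer: (41.1492, 46.8508)

Derivation:
Confidence level: 95%, α = 0.05
z_0.025 = 1.960
SE = σ/√n = 16/√121 = 1.4545
Margin of error = 1.960 × 1.4545 = 2.8508
CI: x̄ ± margin = 44 ± 2.8508
CI: (41.1492, 46.8508)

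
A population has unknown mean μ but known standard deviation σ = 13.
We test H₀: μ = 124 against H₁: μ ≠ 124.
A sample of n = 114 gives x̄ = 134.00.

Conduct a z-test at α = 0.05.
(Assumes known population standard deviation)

Answer: z = 8.2129, reject H₀

Derivation:
Standard error: SE = σ/√n = 13/√114 = 1.2176
z-statistic: z = (x̄ - μ₀)/SE = (134.00 - 124)/1.2176 = 8.2129
Critical value: ±1.960
p-value < 0.0001
Decision: reject H₀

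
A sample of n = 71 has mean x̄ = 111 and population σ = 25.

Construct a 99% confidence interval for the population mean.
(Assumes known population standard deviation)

Confidence level: 99%, α = 0.01
z_0.005 = 2.576
SE = σ/√n = 25/√71 = 2.9670
Margin of error = 2.576 × 2.9670 = 7.6430
CI: x̄ ± margin = 111 ± 7.6430
CI: (103.3570, 118.6430)

Answer: (103.3570, 118.6430)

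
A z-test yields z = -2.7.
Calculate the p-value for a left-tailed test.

Answer: p-value ≈ 0.0035

Derivation:
For z = -2.7:
p = P(Z < -2.7) = Φ(-2.7) = 0.0035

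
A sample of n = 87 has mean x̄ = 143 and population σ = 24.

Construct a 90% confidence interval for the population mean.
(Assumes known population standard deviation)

Answer: (138.7673, 147.2327)

Derivation:
Confidence level: 90%, α = 0.1
z_0.05 = 1.645
SE = σ/√n = 24/√87 = 2.5731
Margin of error = 1.645 × 2.5731 = 4.2327
CI: x̄ ± margin = 143 ± 4.2327
CI: (138.7673, 147.2327)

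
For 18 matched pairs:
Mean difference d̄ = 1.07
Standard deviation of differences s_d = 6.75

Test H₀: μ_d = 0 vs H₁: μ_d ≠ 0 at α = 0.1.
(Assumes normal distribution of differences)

Answer: t = 0.6725, fail to reject H₀

Derivation:
df = n - 1 = 17
SE = s_d/√n = 6.75/√18 = 1.5910
t = d̄/SE = 1.07/1.5910 = 0.6725
Critical value: t_{0.05,17} = ±1.740
p-value ≈ 0.5103
Decision: fail to reject H₀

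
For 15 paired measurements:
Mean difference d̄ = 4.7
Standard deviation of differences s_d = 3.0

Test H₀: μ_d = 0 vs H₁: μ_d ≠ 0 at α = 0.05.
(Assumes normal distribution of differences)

df = n - 1 = 14
SE = s_d/√n = 3.0/√15 = 0.7746
t = d̄/SE = 4.7/0.7746 = 6.0676
Critical value: t_{0.025,14} = ±2.145
p-value < 0.0001
Decision: reject H₀

Answer: t = 6.0676, reject H₀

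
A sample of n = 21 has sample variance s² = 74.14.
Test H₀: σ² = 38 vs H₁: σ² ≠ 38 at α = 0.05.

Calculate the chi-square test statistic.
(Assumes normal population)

Answer: χ² = 39.0211, reject H₀

Derivation:
df = n - 1 = 20
χ² = (n-1)s²/σ₀² = 20×74.14/38 = 39.0211
Critical values: χ²_{0.975,20} = 9.591, χ²_{0.025,20} = 34.170
Rejection region: χ² < 9.591 or χ² > 34.170
Decision: reject H₀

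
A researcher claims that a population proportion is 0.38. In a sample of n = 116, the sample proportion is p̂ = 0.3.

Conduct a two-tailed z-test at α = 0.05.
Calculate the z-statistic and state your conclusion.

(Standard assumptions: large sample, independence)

H₀: p = 0.38, H₁: p ≠ 0.38
Standard error: SE = √(p₀(1-p₀)/n) = √(0.38×0.62/116) = 0.045067
z-statistic: z = (p̂ - p₀)/SE = (0.3 - 0.38)/0.045067 = -1.7751
Critical value: z_0.025 = ±1.960
p-value = 0.0759
Decision: fail to reject H₀ at α = 0.05

Answer: z = -1.7751, fail to reject H₀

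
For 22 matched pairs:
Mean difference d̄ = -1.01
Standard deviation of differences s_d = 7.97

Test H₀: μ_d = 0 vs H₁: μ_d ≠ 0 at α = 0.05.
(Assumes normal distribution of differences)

df = n - 1 = 21
SE = s_d/√n = 7.97/√22 = 1.6992
t = d̄/SE = -1.01/1.6992 = -0.5944
Critical value: t_{0.025,21} = ±2.080
p-value ≈ 0.5586
Decision: fail to reject H₀

Answer: t = -0.5944, fail to reject H₀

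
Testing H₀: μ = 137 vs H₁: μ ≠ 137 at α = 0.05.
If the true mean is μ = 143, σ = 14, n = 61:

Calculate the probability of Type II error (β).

SE = σ/√n = 14/√61 = 1.7925
Critical values: μ₀ ± z_0.025×SE = 137 ± 1.960×1.7925
Acceptance region: (133.4867, 140.5133)
Under H₁ (μ = 143): z_high = (140.5133 - 143)/1.7925 = -1.3873, z_low = (133.4867 - 143)/1.7925 = -5.3073
β = P(not reject | H₁) = Φ(-1.3873) - Φ(-5.3073) ≈ 0.0827

Answer: β ≈ 0.0827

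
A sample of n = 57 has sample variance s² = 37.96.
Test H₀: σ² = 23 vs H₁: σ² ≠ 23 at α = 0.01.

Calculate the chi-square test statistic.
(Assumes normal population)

df = n - 1 = 56
χ² = (n-1)s²/σ₀² = 56×37.96/23 = 92.4243
Critical values: χ²_{0.995,56} = 32.490, χ²_{0.005,56} = 86.994
Rejection region: χ² < 32.490 or χ² > 86.994
Decision: reject H₀

Answer: χ² = 92.4243, reject H₀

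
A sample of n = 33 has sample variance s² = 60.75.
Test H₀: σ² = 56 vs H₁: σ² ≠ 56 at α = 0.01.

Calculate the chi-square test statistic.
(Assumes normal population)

df = n - 1 = 32
χ² = (n-1)s²/σ₀² = 32×60.75/56 = 34.7143
Critical values: χ²_{0.995,32} = 15.134, χ²_{0.005,32} = 56.328
Rejection region: χ² < 15.134 or χ² > 56.328
Decision: fail to reject H₀

Answer: χ² = 34.7143, fail to reject H₀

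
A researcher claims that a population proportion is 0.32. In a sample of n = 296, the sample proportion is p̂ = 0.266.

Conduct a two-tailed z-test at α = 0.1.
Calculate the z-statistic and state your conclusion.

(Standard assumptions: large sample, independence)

Answer: z = -1.9917, reject H₀

Derivation:
H₀: p = 0.32, H₁: p ≠ 0.32
Standard error: SE = √(p₀(1-p₀)/n) = √(0.32×0.68/296) = 0.027113
z-statistic: z = (p̂ - p₀)/SE = (0.266 - 0.32)/0.027113 = -1.9917
Critical value: z_0.05 = ±1.645
p-value = 0.0464
Decision: reject H₀ at α = 0.1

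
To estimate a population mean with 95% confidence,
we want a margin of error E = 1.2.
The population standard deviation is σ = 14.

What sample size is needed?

z_0.025 = 1.960
n = (z×σ/E)² = (1.960×14/1.2)²
n = 522.8844
Round up: n = 523

Answer: n = 523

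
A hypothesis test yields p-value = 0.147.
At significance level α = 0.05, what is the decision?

Compare p-value to α:
0.147 ≥ 0.05
Decision: fail to reject H₀

Answer: fail to reject H₀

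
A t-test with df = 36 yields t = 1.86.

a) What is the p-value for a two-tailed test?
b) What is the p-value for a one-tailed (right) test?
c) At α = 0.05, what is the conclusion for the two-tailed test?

Using t-distribution with df = 36:
a) Two-tailed: p = 2×P(T > 1.86) = 0.0711
b) One-tailed: p = P(T > 1.86) = 0.0355
c) 0.0711 ≥ 0.05, fail to reject H₀

Answer: a) 0.0711, b) 0.0355, c) fail to reject H₀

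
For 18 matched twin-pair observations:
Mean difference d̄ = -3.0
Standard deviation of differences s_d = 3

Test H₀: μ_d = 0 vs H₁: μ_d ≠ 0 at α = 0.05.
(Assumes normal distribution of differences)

df = n - 1 = 17
SE = s_d/√n = 3/√18 = 0.7071
t = d̄/SE = -3.0/0.7071 = -4.2427
Critical value: t_{0.025,17} = ±2.110
p-value ≈ 0.0005
Decision: reject H₀

Answer: t = -4.2427, reject H₀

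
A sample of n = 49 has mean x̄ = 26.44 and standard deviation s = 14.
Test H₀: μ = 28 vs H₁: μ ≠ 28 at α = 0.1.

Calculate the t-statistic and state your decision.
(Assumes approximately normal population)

df = n - 1 = 48
SE = s/√n = 14/√49 = 2.0000
t = (x̄ - μ₀)/SE = (26.44 - 28)/2.0000 = -0.7800
Critical value: t_{0.05,48} = ±1.677
p-value ≈ 0.4392
Decision: fail to reject H₀

Answer: t = -0.7800, fail to reject H₀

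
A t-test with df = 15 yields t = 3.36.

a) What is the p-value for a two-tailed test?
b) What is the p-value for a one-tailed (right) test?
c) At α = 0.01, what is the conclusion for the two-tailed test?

Using t-distribution with df = 15:
a) Two-tailed: p = 2×P(T > 3.36) = 0.0043
b) One-tailed: p = P(T > 3.36) = 0.0021
c) 0.0043 < 0.01, reject H₀

Answer: a) 0.0043, b) 0.0021, c) reject H₀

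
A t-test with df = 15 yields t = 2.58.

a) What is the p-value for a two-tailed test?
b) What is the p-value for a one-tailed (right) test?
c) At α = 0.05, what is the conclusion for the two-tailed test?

Answer: a) 0.0209, b) 0.0105, c) reject H₀

Derivation:
Using t-distribution with df = 15:
a) Two-tailed: p = 2×P(T > 2.58) = 0.0209
b) One-tailed: p = P(T > 2.58) = 0.0105
c) 0.0209 < 0.05, reject H₀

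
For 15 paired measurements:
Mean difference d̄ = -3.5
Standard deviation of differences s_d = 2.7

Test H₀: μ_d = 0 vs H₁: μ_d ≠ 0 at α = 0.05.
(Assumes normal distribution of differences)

df = n - 1 = 14
SE = s_d/√n = 2.7/√15 = 0.6971
t = d̄/SE = -3.5/0.6971 = -5.0208
Critical value: t_{0.025,14} = ±2.145
p-value ≈ 0.0002
Decision: reject H₀

Answer: t = -5.0208, reject H₀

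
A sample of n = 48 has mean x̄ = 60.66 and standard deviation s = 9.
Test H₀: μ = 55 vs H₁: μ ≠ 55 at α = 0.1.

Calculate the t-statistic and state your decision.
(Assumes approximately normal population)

df = n - 1 = 47
SE = s/√n = 9/√48 = 1.2990
t = (x̄ - μ₀)/SE = (60.66 - 55)/1.2990 = 4.3572
Critical value: t_{0.05,47} = ±1.678
p-value ≈ 0.0001
Decision: reject H₀

Answer: t = 4.3572, reject H₀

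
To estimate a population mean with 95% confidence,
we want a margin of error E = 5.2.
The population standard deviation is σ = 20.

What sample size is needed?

z_0.025 = 1.960
n = (z×σ/E)² = (1.960×20/5.2)²
n = 56.8284
Round up: n = 57

Answer: n = 57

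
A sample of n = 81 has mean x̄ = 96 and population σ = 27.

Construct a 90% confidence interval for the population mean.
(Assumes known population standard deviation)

Confidence level: 90%, α = 0.1
z_0.05 = 1.645
SE = σ/√n = 27/√81 = 3.0000
Margin of error = 1.645 × 3.0000 = 4.9350
CI: x̄ ± margin = 96 ± 4.9350
CI: (91.0650, 100.9350)

Answer: (91.0650, 100.9350)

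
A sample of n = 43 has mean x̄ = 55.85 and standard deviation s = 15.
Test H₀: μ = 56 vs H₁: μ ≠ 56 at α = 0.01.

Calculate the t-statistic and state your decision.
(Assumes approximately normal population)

Answer: t = -0.0656, fail to reject H₀

Derivation:
df = n - 1 = 42
SE = s/√n = 15/√43 = 2.2875
t = (x̄ - μ₀)/SE = (55.85 - 56)/2.2875 = -0.0656
Critical value: t_{0.005,42} = ±2.698
p-value ≈ 0.9480
Decision: fail to reject H₀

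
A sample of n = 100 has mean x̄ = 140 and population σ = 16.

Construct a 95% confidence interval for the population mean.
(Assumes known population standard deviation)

Answer: (136.8640, 143.1360)

Derivation:
Confidence level: 95%, α = 0.05
z_0.025 = 1.960
SE = σ/√n = 16/√100 = 1.6000
Margin of error = 1.960 × 1.6000 = 3.1360
CI: x̄ ± margin = 140 ± 3.1360
CI: (136.8640, 143.1360)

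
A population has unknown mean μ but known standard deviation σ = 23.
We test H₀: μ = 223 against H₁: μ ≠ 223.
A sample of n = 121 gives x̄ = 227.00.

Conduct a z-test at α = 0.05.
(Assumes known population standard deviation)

Standard error: SE = σ/√n = 23/√121 = 2.0909
z-statistic: z = (x̄ - μ₀)/SE = (227.00 - 223)/2.0909 = 1.9131
Critical value: ±1.960
p-value = 0.0557
Decision: fail to reject H₀

Answer: z = 1.9131, fail to reject H₀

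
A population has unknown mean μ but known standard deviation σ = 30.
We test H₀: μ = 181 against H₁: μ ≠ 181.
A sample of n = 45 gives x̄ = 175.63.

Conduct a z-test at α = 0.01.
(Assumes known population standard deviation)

Standard error: SE = σ/√n = 30/√45 = 4.4721
z-statistic: z = (x̄ - μ₀)/SE = (175.63 - 181)/4.4721 = -1.2008
Critical value: ±2.576
p-value = 0.2298
Decision: fail to reject H₀

Answer: z = -1.2008, fail to reject H₀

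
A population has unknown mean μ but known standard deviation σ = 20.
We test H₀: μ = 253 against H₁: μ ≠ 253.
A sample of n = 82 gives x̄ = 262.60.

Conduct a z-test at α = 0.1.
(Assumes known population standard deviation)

Standard error: SE = σ/√n = 20/√82 = 2.2086
z-statistic: z = (x̄ - μ₀)/SE = (262.60 - 253)/2.2086 = 4.3466
Critical value: ±1.645
p-value < 0.0001
Decision: reject H₀

Answer: z = 4.3466, reject H₀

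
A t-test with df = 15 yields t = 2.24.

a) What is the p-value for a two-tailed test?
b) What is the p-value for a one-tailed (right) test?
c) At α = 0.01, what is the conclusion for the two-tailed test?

Answer: a) 0.0407, b) 0.0203, c) fail to reject H₀

Derivation:
Using t-distribution with df = 15:
a) Two-tailed: p = 2×P(T > 2.24) = 0.0407
b) One-tailed: p = P(T > 2.24) = 0.0203
c) 0.0407 ≥ 0.01, fail to reject H₀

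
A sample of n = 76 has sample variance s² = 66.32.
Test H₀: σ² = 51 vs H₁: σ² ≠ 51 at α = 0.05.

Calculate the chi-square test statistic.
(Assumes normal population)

df = n - 1 = 75
χ² = (n-1)s²/σ₀² = 75×66.32/51 = 97.5294
Critical values: χ²_{0.975,75} = 52.942, χ²_{0.025,75} = 100.839
Rejection region: χ² < 52.942 or χ² > 100.839
Decision: fail to reject H₀

Answer: χ² = 97.5294, fail to reject H₀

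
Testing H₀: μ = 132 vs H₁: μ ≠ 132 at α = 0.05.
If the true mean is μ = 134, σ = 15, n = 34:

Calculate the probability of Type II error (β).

SE = σ/√n = 15/√34 = 2.5725
Critical values: μ₀ ± z_0.025×SE = 132 ± 1.960×2.5725
Acceptance region: (126.9579, 137.0421)
Under H₁ (μ = 134): z_high = (137.0421 - 134)/2.5725 = 1.1825, z_low = (126.9579 - 134)/2.5725 = -2.7375
β = P(not reject | H₁) = Φ(1.1825) - Φ(-2.7375) ≈ 0.8784

Answer: β ≈ 0.8784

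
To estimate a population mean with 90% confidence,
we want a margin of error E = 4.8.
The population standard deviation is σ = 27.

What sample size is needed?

Answer: n = 86

Derivation:
z_0.05 = 1.645
n = (z×σ/E)² = (1.645×27/4.8)²
n = 85.6203
Round up: n = 86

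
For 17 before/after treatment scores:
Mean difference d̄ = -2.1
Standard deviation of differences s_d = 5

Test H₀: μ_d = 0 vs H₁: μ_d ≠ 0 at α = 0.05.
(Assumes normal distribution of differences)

df = n - 1 = 16
SE = s_d/√n = 5/√17 = 1.2127
t = d̄/SE = -2.1/1.2127 = -1.7317
Critical value: t_{0.025,16} = ±2.120
p-value ≈ 0.1026
Decision: fail to reject H₀

Answer: t = -1.7317, fail to reject H₀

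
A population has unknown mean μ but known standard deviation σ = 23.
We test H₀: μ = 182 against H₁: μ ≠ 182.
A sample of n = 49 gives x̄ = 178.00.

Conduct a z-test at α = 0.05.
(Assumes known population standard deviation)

Answer: z = -1.2174, fail to reject H₀

Derivation:
Standard error: SE = σ/√n = 23/√49 = 3.2857
z-statistic: z = (x̄ - μ₀)/SE = (178.00 - 182)/3.2857 = -1.2174
Critical value: ±1.960
p-value = 0.2235
Decision: fail to reject H₀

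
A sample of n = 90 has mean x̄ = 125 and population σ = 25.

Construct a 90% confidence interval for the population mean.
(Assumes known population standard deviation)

Answer: (120.6651, 129.3349)

Derivation:
Confidence level: 90%, α = 0.1
z_0.05 = 1.645
SE = σ/√n = 25/√90 = 2.6352
Margin of error = 1.645 × 2.6352 = 4.3349
CI: x̄ ± margin = 125 ± 4.3349
CI: (120.6651, 129.3349)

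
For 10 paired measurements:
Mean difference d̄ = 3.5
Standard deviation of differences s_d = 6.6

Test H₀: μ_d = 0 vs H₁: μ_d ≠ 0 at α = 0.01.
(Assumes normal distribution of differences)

df = n - 1 = 9
SE = s_d/√n = 6.6/√10 = 2.0871
t = d̄/SE = 3.5/2.0871 = 1.6770
Critical value: t_{0.005,9} = ±3.250
p-value ≈ 0.1279
Decision: fail to reject H₀

Answer: t = 1.6770, fail to reject H₀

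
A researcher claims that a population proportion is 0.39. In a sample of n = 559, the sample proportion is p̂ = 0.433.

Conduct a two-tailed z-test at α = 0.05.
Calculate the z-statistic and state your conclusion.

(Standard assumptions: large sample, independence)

H₀: p = 0.39, H₁: p ≠ 0.39
Standard error: SE = √(p₀(1-p₀)/n) = √(0.39×0.61/559) = 0.020630
z-statistic: z = (p̂ - p₀)/SE = (0.433 - 0.39)/0.020630 = 2.0843
Critical value: z_0.025 = ±1.960
p-value = 0.0371
Decision: reject H₀ at α = 0.05

Answer: z = 2.0843, reject H₀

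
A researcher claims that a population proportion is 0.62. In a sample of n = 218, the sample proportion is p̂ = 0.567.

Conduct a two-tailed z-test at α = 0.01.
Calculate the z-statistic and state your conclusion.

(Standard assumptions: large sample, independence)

Answer: z = -1.6122, fail to reject H₀

Derivation:
H₀: p = 0.62, H₁: p ≠ 0.62
Standard error: SE = √(p₀(1-p₀)/n) = √(0.62×0.38/218) = 0.032875
z-statistic: z = (p̂ - p₀)/SE = (0.567 - 0.62)/0.032875 = -1.6122
Critical value: z_0.005 = ±2.576
p-value = 0.1069
Decision: fail to reject H₀ at α = 0.01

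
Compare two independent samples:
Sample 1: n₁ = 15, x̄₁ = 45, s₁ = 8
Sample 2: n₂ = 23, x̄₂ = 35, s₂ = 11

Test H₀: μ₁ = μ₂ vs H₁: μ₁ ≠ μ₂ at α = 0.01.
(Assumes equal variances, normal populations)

Pooled variance: s²_p = [14×8² + 22×11²]/(36) = 98.8333
s_p = 9.9415
SE = s_p×√(1/n₁ + 1/n₂) = 9.9415×√(1/15 + 1/23) = 3.2994
t = (x̄₁ - x̄₂)/SE = (45 - 35)/3.2994 = 3.0309
df = 36, t-critical = ±2.719
Decision: reject H₀

Answer: t = 3.0309, reject H₀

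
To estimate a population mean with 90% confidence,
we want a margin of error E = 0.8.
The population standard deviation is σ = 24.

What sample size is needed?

z_0.05 = 1.645
n = (z×σ/E)² = (1.645×24/0.8)²
n = 2435.4225
Round up: n = 2436

Answer: n = 2436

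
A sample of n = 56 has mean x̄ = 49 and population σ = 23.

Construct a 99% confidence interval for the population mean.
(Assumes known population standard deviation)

Confidence level: 99%, α = 0.01
z_0.005 = 2.576
SE = σ/√n = 23/√56 = 3.0735
Margin of error = 2.576 × 3.0735 = 7.9173
CI: x̄ ± margin = 49 ± 7.9173
CI: (41.0827, 56.9173)

Answer: (41.0827, 56.9173)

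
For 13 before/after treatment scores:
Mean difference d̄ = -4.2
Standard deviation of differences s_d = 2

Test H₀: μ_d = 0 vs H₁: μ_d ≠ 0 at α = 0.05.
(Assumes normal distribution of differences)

df = n - 1 = 12
SE = s_d/√n = 2/√13 = 0.5547
t = d̄/SE = -4.2/0.5547 = -7.5717
Critical value: t_{0.025,12} = ±2.179
p-value < 0.0001
Decision: reject H₀

Answer: t = -7.5717, reject H₀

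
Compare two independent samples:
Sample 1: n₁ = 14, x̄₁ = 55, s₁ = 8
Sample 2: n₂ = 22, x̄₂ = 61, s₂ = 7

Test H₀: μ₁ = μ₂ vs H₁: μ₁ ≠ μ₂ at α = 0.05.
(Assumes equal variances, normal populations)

Pooled variance: s²_p = [13×8² + 21×7²]/(34) = 54.7353
s_p = 7.3983
SE = s_p×√(1/n₁ + 1/n₂) = 7.3983×√(1/14 + 1/22) = 2.5293
t = (x̄₁ - x̄₂)/SE = (55 - 61)/2.5293 = -2.3722
df = 34, t-critical = ±2.032
Decision: reject H₀

Answer: t = -2.3722, reject H₀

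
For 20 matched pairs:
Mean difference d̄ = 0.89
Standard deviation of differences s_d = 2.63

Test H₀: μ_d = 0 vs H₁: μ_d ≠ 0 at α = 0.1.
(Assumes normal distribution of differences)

Answer: t = 1.5133, fail to reject H₀

Derivation:
df = n - 1 = 19
SE = s_d/√n = 2.63/√20 = 0.5881
t = d̄/SE = 0.89/0.5881 = 1.5133
Critical value: t_{0.05,19} = ±1.729
p-value ≈ 0.1467
Decision: fail to reject H₀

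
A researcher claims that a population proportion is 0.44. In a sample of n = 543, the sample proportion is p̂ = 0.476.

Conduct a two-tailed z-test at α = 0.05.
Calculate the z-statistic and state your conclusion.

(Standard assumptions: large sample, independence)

H₀: p = 0.44, H₁: p ≠ 0.44
Standard error: SE = √(p₀(1-p₀)/n) = √(0.44×0.56/543) = 0.021302
z-statistic: z = (p̂ - p₀)/SE = (0.476 - 0.44)/0.021302 = 1.6900
Critical value: z_0.025 = ±1.960
p-value = 0.0910
Decision: fail to reject H₀ at α = 0.05

Answer: z = 1.6900, fail to reject H₀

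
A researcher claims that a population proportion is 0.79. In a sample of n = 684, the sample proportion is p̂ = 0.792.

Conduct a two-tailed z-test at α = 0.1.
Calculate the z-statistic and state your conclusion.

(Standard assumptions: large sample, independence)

H₀: p = 0.79, H₁: p ≠ 0.79
Standard error: SE = √(p₀(1-p₀)/n) = √(0.79×0.21/684) = 0.015574
z-statistic: z = (p̂ - p₀)/SE = (0.792 - 0.79)/0.015574 = 0.1284
Critical value: z_0.05 = ±1.645
p-value = 0.8978
Decision: fail to reject H₀ at α = 0.1

Answer: z = 0.1284, fail to reject H₀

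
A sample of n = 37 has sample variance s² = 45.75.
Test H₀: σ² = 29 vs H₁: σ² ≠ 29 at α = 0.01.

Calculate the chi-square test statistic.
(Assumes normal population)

Answer: χ² = 56.7931, fail to reject H₀

Derivation:
df = n - 1 = 36
χ² = (n-1)s²/σ₀² = 36×45.75/29 = 56.7931
Critical values: χ²_{0.995,36} = 17.887, χ²_{0.005,36} = 61.581
Rejection region: χ² < 17.887 or χ² > 61.581
Decision: fail to reject H₀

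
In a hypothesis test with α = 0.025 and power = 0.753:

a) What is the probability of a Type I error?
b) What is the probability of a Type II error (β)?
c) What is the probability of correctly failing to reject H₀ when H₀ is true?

a) Type I error probability = α = 0.025
b) Power = P(reject H₀ | H₁ true) = 1 - β = 0.753, so Type II error probability = β = 1 - Power = 0.247
c) P(fail to reject H₀ | H₀ true) = 1 - α = 0.975

Answer: a) 0.025, b) 0.247, c) 0.975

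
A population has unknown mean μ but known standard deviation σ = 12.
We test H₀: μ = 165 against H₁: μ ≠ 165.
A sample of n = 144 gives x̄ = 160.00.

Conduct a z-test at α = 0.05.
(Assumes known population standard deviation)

Answer: z = -5.0000, reject H₀

Derivation:
Standard error: SE = σ/√n = 12/√144 = 1.0000
z-statistic: z = (x̄ - μ₀)/SE = (160.00 - 165)/1.0000 = -5.0000
Critical value: ±1.960
p-value < 0.0001
Decision: reject H₀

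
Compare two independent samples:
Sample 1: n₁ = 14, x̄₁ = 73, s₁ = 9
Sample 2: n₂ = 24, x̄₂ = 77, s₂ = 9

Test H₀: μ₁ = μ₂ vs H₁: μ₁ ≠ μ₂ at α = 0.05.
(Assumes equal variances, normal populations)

Pooled variance: s²_p = [13×9² + 23×9²]/(36) = 81.0000
s_p = 9.0000
SE = s_p×√(1/n₁ + 1/n₂) = 9.0000×√(1/14 + 1/24) = 3.0267
t = (x̄₁ - x̄₂)/SE = (73 - 77)/3.0267 = -1.3216
df = 36, t-critical = ±2.028
Decision: fail to reject H₀

Answer: t = -1.3216, fail to reject H₀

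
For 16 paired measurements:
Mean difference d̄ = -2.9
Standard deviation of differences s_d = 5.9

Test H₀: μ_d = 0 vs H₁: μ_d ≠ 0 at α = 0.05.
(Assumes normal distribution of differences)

Answer: t = -1.9661, fail to reject H₀

Derivation:
df = n - 1 = 15
SE = s_d/√n = 5.9/√16 = 1.4750
t = d̄/SE = -2.9/1.4750 = -1.9661
Critical value: t_{0.025,15} = ±2.131
p-value ≈ 0.0681
Decision: fail to reject H₀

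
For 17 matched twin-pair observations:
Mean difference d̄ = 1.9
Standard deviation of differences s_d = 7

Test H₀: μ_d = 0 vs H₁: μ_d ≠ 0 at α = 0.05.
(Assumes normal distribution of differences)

df = n - 1 = 16
SE = s_d/√n = 7/√17 = 1.6977
t = d̄/SE = 1.9/1.6977 = 1.1192
Critical value: t_{0.025,16} = ±2.120
p-value ≈ 0.2796
Decision: fail to reject H₀

Answer: t = 1.1192, fail to reject H₀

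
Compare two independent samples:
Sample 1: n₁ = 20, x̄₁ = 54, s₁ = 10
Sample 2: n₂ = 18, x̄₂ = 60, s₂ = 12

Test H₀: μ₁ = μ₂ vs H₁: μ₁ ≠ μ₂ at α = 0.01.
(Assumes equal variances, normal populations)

Answer: t = -1.6804, fail to reject H₀

Derivation:
Pooled variance: s²_p = [19×10² + 17×12²]/(36) = 120.7778
s_p = 10.9899
SE = s_p×√(1/n₁ + 1/n₂) = 10.9899×√(1/20 + 1/18) = 3.5705
t = (x̄₁ - x̄₂)/SE = (54 - 60)/3.5705 = -1.6804
df = 36, t-critical = ±2.719
Decision: fail to reject H₀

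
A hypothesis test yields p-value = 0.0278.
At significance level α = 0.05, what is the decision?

Answer: reject H₀

Derivation:
Compare p-value to α:
0.0278 < 0.05
Decision: reject H₀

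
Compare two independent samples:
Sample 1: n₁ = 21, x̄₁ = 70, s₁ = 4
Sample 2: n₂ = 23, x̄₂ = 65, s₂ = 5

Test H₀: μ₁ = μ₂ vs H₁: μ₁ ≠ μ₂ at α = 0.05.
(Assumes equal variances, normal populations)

Answer: t = 3.6398, reject H₀

Derivation:
Pooled variance: s²_p = [20×4² + 22×5²]/(42) = 20.7143
s_p = 4.5513
SE = s_p×√(1/n₁ + 1/n₂) = 4.5513×√(1/21 + 1/23) = 1.3737
t = (x̄₁ - x̄₂)/SE = (70 - 65)/1.3737 = 3.6398
df = 42, t-critical = ±2.018
Decision: reject H₀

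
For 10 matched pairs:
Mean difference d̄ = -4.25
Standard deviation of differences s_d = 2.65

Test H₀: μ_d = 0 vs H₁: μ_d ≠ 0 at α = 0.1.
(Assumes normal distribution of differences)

Answer: t = -5.0716, reject H₀

Derivation:
df = n - 1 = 9
SE = s_d/√n = 2.65/√10 = 0.8380
t = d̄/SE = -4.25/0.8380 = -5.0716
Critical value: t_{0.05,9} = ±1.833
p-value ≈ 0.0007
Decision: reject H₀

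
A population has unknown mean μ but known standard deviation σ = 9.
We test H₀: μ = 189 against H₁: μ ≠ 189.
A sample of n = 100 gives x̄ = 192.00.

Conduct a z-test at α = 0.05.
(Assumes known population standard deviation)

Answer: z = 3.3333, reject H₀

Derivation:
Standard error: SE = σ/√n = 9/√100 = 0.9000
z-statistic: z = (x̄ - μ₀)/SE = (192.00 - 189)/0.9000 = 3.3333
Critical value: ±1.960
p-value = 0.0009
Decision: reject H₀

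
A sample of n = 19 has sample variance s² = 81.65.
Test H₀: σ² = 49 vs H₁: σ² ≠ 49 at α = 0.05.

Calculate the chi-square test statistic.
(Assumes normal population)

df = n - 1 = 18
χ² = (n-1)s²/σ₀² = 18×81.65/49 = 29.9939
Critical values: χ²_{0.975,18} = 8.231, χ²_{0.025,18} = 31.526
Rejection region: χ² < 8.231 or χ² > 31.526
Decision: fail to reject H₀

Answer: χ² = 29.9939, fail to reject H₀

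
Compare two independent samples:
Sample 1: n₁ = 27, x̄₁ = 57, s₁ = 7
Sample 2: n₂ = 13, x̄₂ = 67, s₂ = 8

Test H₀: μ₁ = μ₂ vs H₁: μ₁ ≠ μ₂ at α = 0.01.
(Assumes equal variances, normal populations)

Pooled variance: s²_p = [26×7² + 12×8²]/(38) = 53.7368
s_p = 7.3305
SE = s_p×√(1/n₁ + 1/n₂) = 7.3305×√(1/27 + 1/13) = 2.4746
t = (x̄₁ - x̄₂)/SE = (57 - 67)/2.4746 = -4.0411
df = 38, t-critical = ±2.712
Decision: reject H₀

Answer: t = -4.0411, reject H₀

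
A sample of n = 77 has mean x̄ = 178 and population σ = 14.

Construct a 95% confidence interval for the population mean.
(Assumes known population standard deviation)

Answer: (174.8730, 181.1270)

Derivation:
Confidence level: 95%, α = 0.05
z_0.025 = 1.960
SE = σ/√n = 14/√77 = 1.5954
Margin of error = 1.960 × 1.5954 = 3.1270
CI: x̄ ± margin = 178 ± 3.1270
CI: (174.8730, 181.1270)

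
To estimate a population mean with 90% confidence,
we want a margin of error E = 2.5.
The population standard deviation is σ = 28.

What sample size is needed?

z_0.05 = 1.645
n = (z×σ/E)² = (1.645×28/2.5)²
n = 339.4438
Round up: n = 340

Answer: n = 340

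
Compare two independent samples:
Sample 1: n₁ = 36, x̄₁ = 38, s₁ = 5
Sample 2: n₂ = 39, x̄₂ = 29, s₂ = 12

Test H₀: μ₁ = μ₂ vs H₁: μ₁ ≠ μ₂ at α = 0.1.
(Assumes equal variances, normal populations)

Pooled variance: s²_p = [35×5² + 38×12²]/(73) = 86.9452
s_p = 9.3244
SE = s_p×√(1/n₁ + 1/n₂) = 9.3244×√(1/36 + 1/39) = 2.1551
t = (x̄₁ - x̄₂)/SE = (38 - 29)/2.1551 = 4.1761
df = 73, t-critical = ±1.666
Decision: reject H₀

Answer: t = 4.1761, reject H₀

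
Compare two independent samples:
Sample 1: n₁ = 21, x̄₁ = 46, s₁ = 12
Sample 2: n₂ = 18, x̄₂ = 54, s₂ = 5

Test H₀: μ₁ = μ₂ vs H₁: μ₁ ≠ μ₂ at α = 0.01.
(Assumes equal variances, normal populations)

Pooled variance: s²_p = [20×12² + 17×5²]/(37) = 89.3243
s_p = 9.4512
SE = s_p×√(1/n₁ + 1/n₂) = 9.4512×√(1/21 + 1/18) = 3.0358
t = (x̄₁ - x̄₂)/SE = (46 - 54)/3.0358 = -2.6352
df = 37, t-critical = ±2.715
Decision: fail to reject H₀

Answer: t = -2.6352, fail to reject H₀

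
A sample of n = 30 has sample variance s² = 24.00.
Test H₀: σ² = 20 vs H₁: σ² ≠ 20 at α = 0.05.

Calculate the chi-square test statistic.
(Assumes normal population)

Answer: χ² = 34.8000, fail to reject H₀

Derivation:
df = n - 1 = 29
χ² = (n-1)s²/σ₀² = 29×24.00/20 = 34.8000
Critical values: χ²_{0.975,29} = 16.047, χ²_{0.025,29} = 45.722
Rejection region: χ² < 16.047 or χ² > 45.722
Decision: fail to reject H₀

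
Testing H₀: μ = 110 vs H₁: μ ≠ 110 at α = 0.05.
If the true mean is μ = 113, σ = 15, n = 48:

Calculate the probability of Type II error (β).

SE = σ/√n = 15/√48 = 2.1651
Critical values: μ₀ ± z_0.025×SE = 110 ± 1.960×2.1651
Acceptance region: (105.7564, 114.2436)
Under H₁ (μ = 113): z_high = (114.2436 - 113)/2.1651 = 0.5744, z_low = (105.7564 - 113)/2.1651 = -3.3456
β = P(not reject | H₁) = Φ(0.5744) - Φ(-3.3456) ≈ 0.7167

Answer: β ≈ 0.7167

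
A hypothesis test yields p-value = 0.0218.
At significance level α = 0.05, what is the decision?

Compare p-value to α:
0.0218 < 0.05
Decision: reject H₀

Answer: reject H₀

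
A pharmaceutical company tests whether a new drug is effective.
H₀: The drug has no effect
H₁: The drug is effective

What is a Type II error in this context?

Answer: Failing to detect the drug's effect when it actually works

Derivation:
A Type I error (probability α) occurs when we reject a true H₀.
A Type II error (probability β) occurs when we fail to reject a false H₀.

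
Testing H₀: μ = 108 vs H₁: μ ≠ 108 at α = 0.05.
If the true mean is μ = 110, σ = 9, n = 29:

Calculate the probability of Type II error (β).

Answer: β ≈ 0.7766

Derivation:
SE = σ/√n = 9/√29 = 1.6713
Critical values: μ₀ ± z_0.025×SE = 108 ± 1.960×1.6713
Acceptance region: (104.7243, 111.2757)
Under H₁ (μ = 110): z_high = (111.2757 - 110)/1.6713 = 0.7633, z_low = (104.7243 - 110)/1.6713 = -3.1566
β = P(not reject | H₁) = Φ(0.7633) - Φ(-3.1566) ≈ 0.7766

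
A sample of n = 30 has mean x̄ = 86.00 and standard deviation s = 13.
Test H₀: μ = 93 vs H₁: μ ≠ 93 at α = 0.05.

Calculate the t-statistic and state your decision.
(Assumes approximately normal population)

Answer: t = -2.9492, reject H₀

Derivation:
df = n - 1 = 29
SE = s/√n = 13/√30 = 2.3735
t = (x̄ - μ₀)/SE = (86.00 - 93)/2.3735 = -2.9492
Critical value: t_{0.025,29} = ±2.045
p-value ≈ 0.0062
Decision: reject H₀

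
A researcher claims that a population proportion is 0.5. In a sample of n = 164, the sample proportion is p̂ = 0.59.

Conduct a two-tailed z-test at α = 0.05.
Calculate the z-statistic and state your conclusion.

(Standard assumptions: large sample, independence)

H₀: p = 0.5, H₁: p ≠ 0.5
Standard error: SE = √(p₀(1-p₀)/n) = √(0.5×0.5/164) = 0.039043
z-statistic: z = (p̂ - p₀)/SE = (0.59 - 0.5)/0.039043 = 2.3052
Critical value: z_0.025 = ±1.960
p-value = 0.0212
Decision: reject H₀ at α = 0.05

Answer: z = 2.3052, reject H₀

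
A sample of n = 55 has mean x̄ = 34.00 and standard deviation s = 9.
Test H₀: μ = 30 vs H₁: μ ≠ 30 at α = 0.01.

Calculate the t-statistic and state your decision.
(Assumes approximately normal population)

df = n - 1 = 54
SE = s/√n = 9/√55 = 1.2136
t = (x̄ - μ₀)/SE = (34.00 - 30)/1.2136 = 3.2960
Critical value: t_{0.005,54} = ±2.670
p-value ≈ 0.0017
Decision: reject H₀

Answer: t = 3.2960, reject H₀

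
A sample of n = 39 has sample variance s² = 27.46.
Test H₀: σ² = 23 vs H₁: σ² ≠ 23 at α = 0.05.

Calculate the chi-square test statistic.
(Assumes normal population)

Answer: χ² = 45.3687, fail to reject H₀

Derivation:
df = n - 1 = 38
χ² = (n-1)s²/σ₀² = 38×27.46/23 = 45.3687
Critical values: χ²_{0.975,38} = 22.878, χ²_{0.025,38} = 56.896
Rejection region: χ² < 22.878 or χ² > 56.896
Decision: fail to reject H₀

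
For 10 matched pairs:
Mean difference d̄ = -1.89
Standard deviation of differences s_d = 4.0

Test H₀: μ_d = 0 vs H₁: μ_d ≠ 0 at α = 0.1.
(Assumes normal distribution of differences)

df = n - 1 = 9
SE = s_d/√n = 4.0/√10 = 1.2649
t = d̄/SE = -1.89/1.2649 = -1.4942
Critical value: t_{0.05,9} = ±1.833
p-value ≈ 0.1693
Decision: fail to reject H₀

Answer: t = -1.4942, fail to reject H₀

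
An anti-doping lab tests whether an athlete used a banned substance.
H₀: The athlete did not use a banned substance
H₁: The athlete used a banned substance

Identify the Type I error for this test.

A Type I error (probability α) occurs when we reject a true H₀.
A Type II error (probability β) occurs when we fail to reject a false H₀.

Answer: Falsely accusing a clean athlete of doping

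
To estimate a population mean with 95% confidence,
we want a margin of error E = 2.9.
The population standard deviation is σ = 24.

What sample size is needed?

z_0.025 = 1.960
n = (z×σ/E)² = (1.960×24/2.9)²
n = 263.1108
Round up: n = 264

Answer: n = 264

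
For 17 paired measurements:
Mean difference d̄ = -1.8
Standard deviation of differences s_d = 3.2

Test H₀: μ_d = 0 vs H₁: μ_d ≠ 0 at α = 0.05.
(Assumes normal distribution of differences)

Answer: t = -2.3193, reject H₀

Derivation:
df = n - 1 = 16
SE = s_d/√n = 3.2/√17 = 0.7761
t = d̄/SE = -1.8/0.7761 = -2.3193
Critical value: t_{0.025,16} = ±2.120
p-value ≈ 0.0339
Decision: reject H₀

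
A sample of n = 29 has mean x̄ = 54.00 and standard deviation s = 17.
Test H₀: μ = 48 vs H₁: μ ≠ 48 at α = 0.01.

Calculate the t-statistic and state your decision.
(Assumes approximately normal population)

df = n - 1 = 28
SE = s/√n = 17/√29 = 3.1568
t = (x̄ - μ₀)/SE = (54.00 - 48)/3.1568 = 1.9007
Critical value: t_{0.005,28} = ±2.763
p-value ≈ 0.0677
Decision: fail to reject H₀

Answer: t = 1.9007, fail to reject H₀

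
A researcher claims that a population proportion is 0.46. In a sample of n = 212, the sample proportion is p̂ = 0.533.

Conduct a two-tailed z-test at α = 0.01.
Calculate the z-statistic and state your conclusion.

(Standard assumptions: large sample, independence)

Answer: z = 2.1326, fail to reject H₀

Derivation:
H₀: p = 0.46, H₁: p ≠ 0.46
Standard error: SE = √(p₀(1-p₀)/n) = √(0.46×0.54/212) = 0.034230
z-statistic: z = (p̂ - p₀)/SE = (0.533 - 0.46)/0.034230 = 2.1326
Critical value: z_0.005 = ±2.576
p-value = 0.0330
Decision: fail to reject H₀ at α = 0.01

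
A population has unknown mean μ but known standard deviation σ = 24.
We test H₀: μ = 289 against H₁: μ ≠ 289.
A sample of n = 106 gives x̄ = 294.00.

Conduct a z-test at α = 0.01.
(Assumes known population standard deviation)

Standard error: SE = σ/√n = 24/√106 = 2.3311
z-statistic: z = (x̄ - μ₀)/SE = (294.00 - 289)/2.3311 = 2.1449
Critical value: ±2.576
p-value = 0.0320
Decision: fail to reject H₀

Answer: z = 2.1449, fail to reject H₀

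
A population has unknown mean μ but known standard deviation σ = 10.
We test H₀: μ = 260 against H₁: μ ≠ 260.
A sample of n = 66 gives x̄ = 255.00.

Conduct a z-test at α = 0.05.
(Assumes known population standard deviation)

Standard error: SE = σ/√n = 10/√66 = 1.2309
z-statistic: z = (x̄ - μ₀)/SE = (255.00 - 260)/1.2309 = -4.0621
Critical value: ±1.960
p-value < 0.0001
Decision: reject H₀

Answer: z = -4.0621, reject H₀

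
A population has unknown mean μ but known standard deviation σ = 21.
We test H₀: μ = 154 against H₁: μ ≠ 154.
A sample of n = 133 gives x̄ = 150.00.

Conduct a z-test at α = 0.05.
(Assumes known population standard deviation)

Standard error: SE = σ/√n = 21/√133 = 1.8209
z-statistic: z = (x̄ - μ₀)/SE = (150.00 - 154)/1.8209 = -2.1967
Critical value: ±1.960
p-value = 0.0280
Decision: reject H₀

Answer: z = -2.1967, reject H₀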